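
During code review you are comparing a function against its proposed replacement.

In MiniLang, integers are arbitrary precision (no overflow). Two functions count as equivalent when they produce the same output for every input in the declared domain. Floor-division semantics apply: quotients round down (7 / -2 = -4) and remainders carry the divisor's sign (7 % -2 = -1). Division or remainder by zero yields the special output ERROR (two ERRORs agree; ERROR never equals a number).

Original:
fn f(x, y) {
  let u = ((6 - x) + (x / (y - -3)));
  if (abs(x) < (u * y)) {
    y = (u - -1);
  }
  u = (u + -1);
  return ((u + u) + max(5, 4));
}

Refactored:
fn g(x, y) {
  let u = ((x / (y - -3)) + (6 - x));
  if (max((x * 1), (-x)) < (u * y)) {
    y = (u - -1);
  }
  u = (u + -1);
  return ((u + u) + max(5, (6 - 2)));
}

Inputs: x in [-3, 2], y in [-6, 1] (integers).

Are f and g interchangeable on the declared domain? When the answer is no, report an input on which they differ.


This is a faithful refactor — min/max/abs usage differs; and arithmetic usage differs; and constant usage differs, but the computed results match everywhere.
One worked example (x=-1, y=1) — f: u := 6 | (abs(x) < (u * y)): true | y := 7 | u := 5 | result 15; g: u := 6 | (max((x * 1), (-x)) < (u * y)): true | y := 7 | u := 5 | result 15; agreement on 15.
Checked all 48 inputs in the declared domain: the outputs agree on every one.
verdict: equivalent


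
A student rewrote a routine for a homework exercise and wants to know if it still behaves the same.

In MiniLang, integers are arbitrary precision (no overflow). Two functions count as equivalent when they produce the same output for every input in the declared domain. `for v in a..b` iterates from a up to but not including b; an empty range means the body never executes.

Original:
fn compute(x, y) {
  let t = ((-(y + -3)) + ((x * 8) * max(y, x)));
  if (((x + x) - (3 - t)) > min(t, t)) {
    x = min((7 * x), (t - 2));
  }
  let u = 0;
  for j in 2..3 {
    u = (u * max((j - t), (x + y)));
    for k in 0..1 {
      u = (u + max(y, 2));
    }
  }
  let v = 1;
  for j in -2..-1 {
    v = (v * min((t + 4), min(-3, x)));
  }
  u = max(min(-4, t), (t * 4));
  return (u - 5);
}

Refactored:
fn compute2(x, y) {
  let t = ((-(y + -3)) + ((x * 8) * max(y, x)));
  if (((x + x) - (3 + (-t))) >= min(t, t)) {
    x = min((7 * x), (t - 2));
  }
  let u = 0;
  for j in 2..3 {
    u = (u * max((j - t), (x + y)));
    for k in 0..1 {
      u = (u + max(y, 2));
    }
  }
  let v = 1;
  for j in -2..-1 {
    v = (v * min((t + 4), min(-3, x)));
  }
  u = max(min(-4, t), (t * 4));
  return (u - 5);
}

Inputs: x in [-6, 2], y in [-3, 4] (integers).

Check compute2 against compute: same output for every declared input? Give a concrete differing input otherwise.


One difference looks behavioral, but it never changes the outcome for any declared input.
As a probe, take x=-2, y=-3: compute runs t = 38; (((x + x) - (3 - t)) > min(t, t)) -> false; u = 0; [j=2]; u = 0; [k=0]; u = 2; v = 1; [j=-2]; v = -3; u = 152; return 147; compute2 runs t = 38; (((x + x) - (3 + (-t))) >= min(t, t)) -> false; u = 0; [j=2]; u = 0; [k=0]; u = 2; v = 1; [j=-2]; v = -3; u = 152; return 147; both end at 147.
Sweeping the whole domain (72 inputs) finds no disagreement.
verdict: equivalent


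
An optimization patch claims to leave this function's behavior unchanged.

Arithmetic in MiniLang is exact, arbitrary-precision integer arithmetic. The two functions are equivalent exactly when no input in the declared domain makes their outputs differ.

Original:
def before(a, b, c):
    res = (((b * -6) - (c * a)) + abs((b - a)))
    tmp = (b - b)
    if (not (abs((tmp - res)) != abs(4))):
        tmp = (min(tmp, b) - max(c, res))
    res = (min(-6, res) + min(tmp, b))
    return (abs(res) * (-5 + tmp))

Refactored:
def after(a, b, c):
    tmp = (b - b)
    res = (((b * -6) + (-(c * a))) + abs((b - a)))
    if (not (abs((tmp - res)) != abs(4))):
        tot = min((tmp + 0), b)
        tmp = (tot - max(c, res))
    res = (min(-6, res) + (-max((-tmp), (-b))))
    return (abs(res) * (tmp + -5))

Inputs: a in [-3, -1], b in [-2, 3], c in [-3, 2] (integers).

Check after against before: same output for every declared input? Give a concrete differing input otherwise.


Equivalent — the differences include arithmetic usage differs; also statement counts differ; also min/max/abs usage differs; also constant usage differs; also local variable names differ, yet no declared input distinguishes the two.
Spot check at a=-3, b=0, c=0 — before: res=3, then tmp=0, then (not (abs((tmp - res)) != abs(4))) is false, then res=-6, then returns -30. after: tmp=0, then res=3, then (not (abs((tmp - res)) != abs(4))) is false, then res=-6, then returns -30. Both give -30.
An exhaustive pass over the 108 declared inputs shows identical outputs.
verdict: equivalent


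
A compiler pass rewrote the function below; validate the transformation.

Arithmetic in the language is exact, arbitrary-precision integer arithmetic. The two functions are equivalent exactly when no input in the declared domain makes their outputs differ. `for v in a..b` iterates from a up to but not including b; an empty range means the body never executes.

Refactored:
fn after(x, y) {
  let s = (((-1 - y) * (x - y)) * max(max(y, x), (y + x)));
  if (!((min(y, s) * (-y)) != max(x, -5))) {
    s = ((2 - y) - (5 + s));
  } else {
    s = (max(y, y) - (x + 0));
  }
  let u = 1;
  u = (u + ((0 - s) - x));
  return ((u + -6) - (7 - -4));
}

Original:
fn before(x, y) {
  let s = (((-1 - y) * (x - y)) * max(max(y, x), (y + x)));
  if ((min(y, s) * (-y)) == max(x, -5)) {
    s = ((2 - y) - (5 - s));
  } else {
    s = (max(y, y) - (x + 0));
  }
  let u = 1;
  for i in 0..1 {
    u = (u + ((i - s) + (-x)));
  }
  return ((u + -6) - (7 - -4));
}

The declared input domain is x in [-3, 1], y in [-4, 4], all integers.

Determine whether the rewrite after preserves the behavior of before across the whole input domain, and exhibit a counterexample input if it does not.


There is a counterexample at x=-1, y=1: -15 on one side, -7 on the other.
before: s := 4 | ((min(y, s) * (-y)) == max(x, -5)): true | s := 0 | u := 1 | iter i=0: | u := 2 | result -15
after: s := 4 | (!((min(y, s) * (-y)) != max(x, -5))): true | s := -8 | u := 1 | u := 10 | result -7
verdict: not equivalent; witness: x=-1, y=1


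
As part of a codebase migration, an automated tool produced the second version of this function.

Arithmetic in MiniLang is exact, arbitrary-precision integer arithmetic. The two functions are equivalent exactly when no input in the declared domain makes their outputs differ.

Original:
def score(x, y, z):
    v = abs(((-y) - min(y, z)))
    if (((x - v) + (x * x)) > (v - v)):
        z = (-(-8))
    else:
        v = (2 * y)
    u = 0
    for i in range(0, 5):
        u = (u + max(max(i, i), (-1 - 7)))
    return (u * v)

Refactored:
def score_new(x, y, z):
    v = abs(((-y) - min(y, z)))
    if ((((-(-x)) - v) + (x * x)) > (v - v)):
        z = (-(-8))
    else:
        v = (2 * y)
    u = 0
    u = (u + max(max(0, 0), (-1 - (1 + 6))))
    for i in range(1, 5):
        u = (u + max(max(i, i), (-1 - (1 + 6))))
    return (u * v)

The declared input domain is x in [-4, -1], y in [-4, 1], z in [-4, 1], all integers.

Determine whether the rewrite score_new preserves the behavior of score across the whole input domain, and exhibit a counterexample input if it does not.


The two are interchangeable: statement counts differ; and constant usage differs; and loop structure differs; and min/max/abs usage differs; and arithmetic usage differs, and every declared input agrees.
Tracing x=-3, y=-4, z=-2: score: v = 8; (((x - v) + (x * x)) > (v - v)) -> false; v = -8; u = 0; [i=0]; u = 0; [i=1]; u = 1; [i=2]; u = 3; [i=3]; u = 6; [i=4]; u = 10; return -80 | score_new: v = 8; ((((-(-x)) - v) + (x * x)) > (v - v)) -> false; v = -8; u = 0; u = 0; [i=1]; u = 1; [i=2]; u = 3; [i=3]; u = 6; [i=4]; u = 10; return -80 — matching result -80.
Sweeping the whole domain (144 inputs) finds no disagreement.
verdict: equivalent


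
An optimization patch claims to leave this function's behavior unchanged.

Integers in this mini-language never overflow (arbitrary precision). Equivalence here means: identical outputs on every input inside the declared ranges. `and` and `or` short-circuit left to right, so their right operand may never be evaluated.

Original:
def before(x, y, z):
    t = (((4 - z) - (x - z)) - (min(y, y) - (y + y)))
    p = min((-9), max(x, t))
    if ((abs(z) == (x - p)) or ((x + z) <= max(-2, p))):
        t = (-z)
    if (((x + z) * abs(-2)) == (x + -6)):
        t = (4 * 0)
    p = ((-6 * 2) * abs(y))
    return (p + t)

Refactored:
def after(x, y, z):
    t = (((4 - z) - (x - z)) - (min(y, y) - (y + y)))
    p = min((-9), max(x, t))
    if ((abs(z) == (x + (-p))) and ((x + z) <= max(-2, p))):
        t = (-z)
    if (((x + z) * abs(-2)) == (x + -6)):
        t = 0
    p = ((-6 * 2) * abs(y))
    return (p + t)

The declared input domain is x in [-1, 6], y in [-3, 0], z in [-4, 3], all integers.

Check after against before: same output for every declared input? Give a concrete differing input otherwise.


Take x=-1, y=-3, z=-4.
before: t=2, then p=-9, then ((abs(z) == (x - p)) or ((x + z) <= max(-2, p))) is true, then t=4, then (((x + z) * abs(-2)) == (x + -6)) is false, then p=-36, then returns -32
after: t=2, then p=-9, then ((abs(z) == (x + (-p))) and ((x + z) <= max(-2, p))) is false, then (((x + z) * abs(-2)) == (x + -6)) is false, then p=-36, then returns -34
-32 against -34: the behavior changed.
verdict: not equivalent; witness: x=-1, y=-3, z=-4


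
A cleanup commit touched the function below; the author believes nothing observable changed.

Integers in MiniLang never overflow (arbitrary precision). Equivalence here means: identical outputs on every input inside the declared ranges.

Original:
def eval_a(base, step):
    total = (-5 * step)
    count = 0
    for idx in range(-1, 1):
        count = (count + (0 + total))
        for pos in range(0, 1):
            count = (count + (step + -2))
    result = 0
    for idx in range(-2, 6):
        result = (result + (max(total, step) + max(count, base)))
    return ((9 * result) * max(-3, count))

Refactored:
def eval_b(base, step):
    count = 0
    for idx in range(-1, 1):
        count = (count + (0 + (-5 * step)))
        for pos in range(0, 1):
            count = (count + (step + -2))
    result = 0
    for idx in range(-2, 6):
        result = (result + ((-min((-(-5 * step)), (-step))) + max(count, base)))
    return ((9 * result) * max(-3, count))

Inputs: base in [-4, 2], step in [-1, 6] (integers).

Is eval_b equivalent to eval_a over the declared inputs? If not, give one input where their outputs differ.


The two versions differ — the changes include local variable names differ; arithmetic usage differs; constant usage differs; statement counts differ; min/max/abs usage differs.
Tracing base=-2, step=5: eval_a: total=-25, then count=0, then (idx=-1), then count=-25, then (pos=0), then count=-22, then (idx=0), then count=-47, then (pos=0), then count=-44, then result=0, then (idx=-2), then result=3, then (idx=-1), then result=6, then (idx=0), then result=9, then (idx=1), then result=12, then (idx=2), then result=15, then (idx=3), then result=18, then (idx=4), then result=21, then (idx=5), then result=24, then returns -648 | eval_b: count=0, then (idx=-1), then count=-25, then (pos=0), then count=-22, then (idx=0), then count=-47, then (pos=0), then count=-44, then result=0, then (idx=-2), then result=3, then (idx=-1), then result=6, then (idx=0), then result=9, then (idx=1), then result=12, then (idx=2), then result=15, then (idx=3), then result=18, then (idx=4), then result=21, then (idx=5), then result=24, then returns -648 — matching result -648.
Checked all 56 inputs in the declared domain: the outputs agree on every one.
verdict: equivalent


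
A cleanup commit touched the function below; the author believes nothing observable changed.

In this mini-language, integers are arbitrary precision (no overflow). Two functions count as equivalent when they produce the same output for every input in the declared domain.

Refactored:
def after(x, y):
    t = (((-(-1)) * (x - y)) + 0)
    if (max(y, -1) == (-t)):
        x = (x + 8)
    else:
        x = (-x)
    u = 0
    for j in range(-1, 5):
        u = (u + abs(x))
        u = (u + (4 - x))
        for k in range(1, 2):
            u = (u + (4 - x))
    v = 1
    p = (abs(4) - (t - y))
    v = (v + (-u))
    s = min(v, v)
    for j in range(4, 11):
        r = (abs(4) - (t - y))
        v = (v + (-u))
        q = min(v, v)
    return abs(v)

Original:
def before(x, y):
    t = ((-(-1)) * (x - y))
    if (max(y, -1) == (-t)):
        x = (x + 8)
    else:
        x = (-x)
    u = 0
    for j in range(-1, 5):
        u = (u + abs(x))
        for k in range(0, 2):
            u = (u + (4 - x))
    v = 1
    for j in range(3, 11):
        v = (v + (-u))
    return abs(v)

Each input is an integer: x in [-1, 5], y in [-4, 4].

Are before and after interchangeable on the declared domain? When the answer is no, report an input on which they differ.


The two versions differ — the changes include loop structure differs; statement counts differ; local variable names differ; min/max/abs usage differs; arithmetic usage differs; constant usage differs.
Tracing x=1, y=1: before: t becomes 0; next (max(y, -1) == (-t)) evaluates to false; next x becomes -1; next u becomes 0; next at j=-1:; next u becomes 1; next at k=0:; next u becomes 6; next at k=1:; next u becomes 11; next at j=0:; next u becomes 12; next at k=0:; next u becomes 17; next at k=1:; next u becomes 22; next at j=1:; next u becomes 23; next at k=0:; next u becomes 28; next at k=1:; next u becomes 33; next at j=2:; next u becomes 34; next at k=0:; next u becomes 39; next at k=1:; next u becomes 44; next at j=3:; next u becomes 45; next at k=0:; next u becomes 50; next at k=1:; next u becomes 55; next at j=4:; next u becomes 56; next at k=0:; next u becomes 61; next at k=1:; next u becomes 66; next v becomes 1; next at j=3:; next v becomes -65; next at j=4:; next v becomes -131; next at j=5:; next v becomes -197; next at j=6:; next v becomes -263; next at j=7:; next v becomes -329; next at j=8:; next v becomes -395; next at j=9:; next v becomes -461; next at j=10:; next v becomes -527; next final value 527 | after: t becomes 0; next (max(y, -1) == (-t)) evaluates to false; next x becomes -1; next u becomes 0; next at j=-1:; next u becomes 1; next u becomes 6; next at k=1:; next u becomes 11; next at j=0:; next u becomes 12; next u becomes 17; next at k=1:; next u becomes 22; next at j=1:; next u becomes 23; next u becomes 28; next at k=1:; next u becomes 33; next at j=2:; next u becomes 34; next u becomes 39; next at k=1:; next u becomes 44; next at j=3:; next u becomes 45; next u becomes 50; next at k=1:; next u becomes 55; next at j=4:; next u becomes 56; next u becomes 61; next at k=1:; next u becomes 66; next v becomes 1; next p becomes 5; next v becomes -65; next s becomes -65; next at j=4:; next r becomes 5; next v becomes -131; next q becomes -131; next at j=5:; next r becomes 5; next v becomes -197; next q becomes -197; next at j=6:; next r becomes 5; next v becomes -263; next q becomes -263; next at j=7:; next r becomes 5; next v becomes -329; next q becomes -329; next at j=8:; next r becomes 5; next v becomes -395; next q becomes -395; next at j=9:; next r becomes 5; next v becomes -461; next q becomes -461; next at j=10:; next r becomes 5; next v becomes -527; next q becomes -527; next final value 527 — matching result 527.
An exhaustive pass over the 63 declared inputs shows identical outputs.
verdict: equivalent


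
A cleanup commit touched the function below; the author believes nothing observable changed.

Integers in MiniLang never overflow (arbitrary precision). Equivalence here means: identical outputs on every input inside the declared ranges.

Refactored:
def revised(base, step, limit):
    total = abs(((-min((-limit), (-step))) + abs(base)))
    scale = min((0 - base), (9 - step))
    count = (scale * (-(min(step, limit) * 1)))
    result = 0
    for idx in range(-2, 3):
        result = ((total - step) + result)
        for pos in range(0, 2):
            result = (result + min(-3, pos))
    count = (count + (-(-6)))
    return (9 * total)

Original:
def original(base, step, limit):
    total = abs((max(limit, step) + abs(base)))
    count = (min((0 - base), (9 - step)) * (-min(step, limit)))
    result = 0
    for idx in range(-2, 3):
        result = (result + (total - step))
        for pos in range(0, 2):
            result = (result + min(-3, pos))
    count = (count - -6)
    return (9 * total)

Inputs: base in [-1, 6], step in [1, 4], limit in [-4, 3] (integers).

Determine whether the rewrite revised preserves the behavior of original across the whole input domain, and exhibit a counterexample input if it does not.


Equivalent — the differences include constant usage differs; and local variable names differ; and min/max/abs usage differs; and statement counts differ; and arithmetic usage differs, yet no declared input distinguishes the two.
As a probe, take base=6, step=2, limit=-3: original runs total = 8; count = -18; result = 0; [idx=-2]; result = 6; [pos=0]; result = 3; [pos=1]; result = 0; [idx=-1]; result = 6; [pos=0]; result = 3; [pos=1]; result = 0; [idx=0]; result = 6; [pos=0]; result = 3; [pos=1]; result = 0; [idx=1]; result = 6; [pos=0]; result = 3; [pos=1]; result = 0; [idx=2]; result = 6; [pos=0]; result = 3; [pos=1]; result = 0; count = -12; return 72; revised runs total = 8; scale = -6; count = -18; result = 0; [idx=-2]; result = 6; [pos=0]; result = 3; [pos=1]; result = 0; [idx=-1]; result = 6; [pos=0]; result = 3; [pos=1]; result = 0; [idx=0]; result = 6; [pos=0]; result = 3; [pos=1]; result = 0; [idx=1]; result = 6; [pos=0]; result = 3; [pos=1]; result = 0; [idx=2]; result = 6; [pos=0]; result = 3; [pos=1]; result = 0; count = -12; return 72; both end at 72.
Checked all 256 inputs in the declared domain: the outputs agree on every one.
verdict: equivalent


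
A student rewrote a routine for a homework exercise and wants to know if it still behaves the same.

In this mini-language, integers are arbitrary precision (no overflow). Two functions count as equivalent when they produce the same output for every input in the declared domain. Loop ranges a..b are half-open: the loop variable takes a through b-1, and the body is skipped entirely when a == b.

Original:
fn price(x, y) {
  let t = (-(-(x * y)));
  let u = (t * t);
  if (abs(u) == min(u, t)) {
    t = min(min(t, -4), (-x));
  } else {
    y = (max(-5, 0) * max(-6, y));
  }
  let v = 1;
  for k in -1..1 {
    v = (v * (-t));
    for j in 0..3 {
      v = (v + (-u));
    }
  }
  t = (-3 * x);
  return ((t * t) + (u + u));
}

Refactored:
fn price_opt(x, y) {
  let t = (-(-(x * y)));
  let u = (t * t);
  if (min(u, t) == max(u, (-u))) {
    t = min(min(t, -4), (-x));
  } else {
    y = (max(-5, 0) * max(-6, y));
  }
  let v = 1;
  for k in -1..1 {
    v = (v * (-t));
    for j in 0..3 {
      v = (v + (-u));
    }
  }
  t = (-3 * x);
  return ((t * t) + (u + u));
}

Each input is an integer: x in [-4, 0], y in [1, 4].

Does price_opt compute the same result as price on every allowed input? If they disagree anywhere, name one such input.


The two versions differ — the changes include min/max/abs usage differs.
One worked example (x=-4, y=2) — price: t = -8; u = 64; (abs(u) == min(u, t)) -> false; y = 0; v = 1; [k=-1]; v = 8; [j=0]; v = -56; [j=1]; v = -120; [j=2]; v = -184; [k=0]; v = -1472; [j=0]; v = -1536; [j=1]; v = -1600; [j=2]; v = -1664; t = 12; return 272; price_opt: t = -8; u = 64; (min(u, t) == max(u, (-u))) -> false; y = 0; v = 1; [k=-1]; v = 8; [j=0]; v = -56; [j=1]; v = -120; [j=2]; v = -184; [k=0]; v = -1472; [j=0]; v = -1536; [j=1]; v = -1600; [j=2]; v = -1664; t = 12; return 272; agreement on 272.
Sweeping the whole domain (20 inputs) finds no disagreement.
verdict: equivalent


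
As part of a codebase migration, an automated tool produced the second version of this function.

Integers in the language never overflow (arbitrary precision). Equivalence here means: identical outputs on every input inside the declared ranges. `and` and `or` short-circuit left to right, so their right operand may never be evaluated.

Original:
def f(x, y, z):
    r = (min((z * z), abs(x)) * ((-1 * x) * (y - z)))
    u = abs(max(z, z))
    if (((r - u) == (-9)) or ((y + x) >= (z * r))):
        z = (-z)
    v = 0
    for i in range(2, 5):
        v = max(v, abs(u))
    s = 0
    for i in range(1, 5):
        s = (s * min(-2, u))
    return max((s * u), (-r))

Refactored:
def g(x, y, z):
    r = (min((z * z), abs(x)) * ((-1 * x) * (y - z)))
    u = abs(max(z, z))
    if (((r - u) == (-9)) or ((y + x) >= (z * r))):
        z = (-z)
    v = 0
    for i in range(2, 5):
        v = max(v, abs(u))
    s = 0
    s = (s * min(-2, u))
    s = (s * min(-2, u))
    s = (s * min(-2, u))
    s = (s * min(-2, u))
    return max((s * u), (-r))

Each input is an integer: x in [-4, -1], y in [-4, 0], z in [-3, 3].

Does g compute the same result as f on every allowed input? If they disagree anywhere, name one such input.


Behavior is preserved: although min/max/abs usage differs; constant usage differs; statement counts differ; arithmetic usage differs; loop structure differs, the outputs never diverge.
As a probe, take x=-2, y=-3, z=-2: f runs r := -4 | u := 2 | (((r - u) == (-9)) or ((y + x) >= (z * r))): false | v := 0 | iter i=2: | v := 2 | iter i=3: | v := 2 | iter i=4: | v := 2 | s := 0 | iter i=1: | s := 0 | iter i=2: | s := 0 | iter i=3: | s := 0 | iter i=4: | s := 0 | result 4; g runs r := -4 | u := 2 | (((r - u) == (-9)) or ((y + x) >= (z * r))): false | v := 0 | iter i=2: | v := 2 | iter i=3: | v := 2 | iter i=4: | v := 2 | s := 0 | s := 0 | s := 0 | s := 0 | s := 0 | result 4; both end at 4.
Every one of the 140 inputs gives matching results.
verdict: equivalent


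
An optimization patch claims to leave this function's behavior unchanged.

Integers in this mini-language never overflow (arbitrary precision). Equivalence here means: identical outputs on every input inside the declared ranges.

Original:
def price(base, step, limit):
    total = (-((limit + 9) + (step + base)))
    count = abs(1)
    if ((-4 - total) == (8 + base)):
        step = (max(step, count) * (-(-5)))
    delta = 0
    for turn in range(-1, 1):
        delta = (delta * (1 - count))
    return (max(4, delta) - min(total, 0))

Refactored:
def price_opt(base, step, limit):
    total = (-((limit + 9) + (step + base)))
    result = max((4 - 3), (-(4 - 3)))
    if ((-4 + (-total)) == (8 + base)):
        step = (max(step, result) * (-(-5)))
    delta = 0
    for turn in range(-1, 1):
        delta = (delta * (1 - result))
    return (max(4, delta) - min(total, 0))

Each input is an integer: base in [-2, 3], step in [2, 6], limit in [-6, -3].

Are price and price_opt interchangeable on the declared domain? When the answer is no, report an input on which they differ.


Behavior is preserved: although min/max/abs usage differs; also constant usage differs; also arithmetic usage differs; also local variable names differ, the outputs never diverge.
Spot check at base=-1, step=4, limit=-6 — price: total = -6; count = 1; ((-4 - total) == (8 + base)) -> false; delta = 0; [turn=-1]; delta = 0; [turn=0]; delta = 0; return 10. price_opt: total = -6; result = 1; ((-4 + (-total)) == (8 + base)) -> false; delta = 0; [turn=-1]; delta = 0; [turn=0]; delta = 0; return 10. Both give 10.
Checked all 120 inputs in the declared domain: the outputs agree on every one.
verdict: equivalent


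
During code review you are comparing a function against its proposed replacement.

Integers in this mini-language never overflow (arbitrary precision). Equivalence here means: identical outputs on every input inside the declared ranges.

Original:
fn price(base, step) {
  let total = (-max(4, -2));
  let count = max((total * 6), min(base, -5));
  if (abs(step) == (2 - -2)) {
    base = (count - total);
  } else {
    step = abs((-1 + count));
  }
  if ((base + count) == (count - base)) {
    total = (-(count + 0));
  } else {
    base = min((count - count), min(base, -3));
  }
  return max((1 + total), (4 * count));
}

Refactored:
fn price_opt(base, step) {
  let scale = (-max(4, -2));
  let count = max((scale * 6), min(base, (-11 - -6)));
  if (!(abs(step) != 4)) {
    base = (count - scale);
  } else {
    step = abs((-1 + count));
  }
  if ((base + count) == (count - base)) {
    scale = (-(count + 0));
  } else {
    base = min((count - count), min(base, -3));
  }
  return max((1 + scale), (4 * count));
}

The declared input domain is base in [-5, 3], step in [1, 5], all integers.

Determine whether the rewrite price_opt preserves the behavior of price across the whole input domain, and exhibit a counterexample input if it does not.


Reading the diff, among the changes: boolean connective usage differs; and local variable names differ; and comparison usage differs; and constant usage differs.
Spot check at base=2, step=5 — price: total becomes -4; next count becomes -5; next (abs(step) == (2 - -2)) evaluates to false; next step becomes 6; next ((base + count) == (count - base)) evaluates to false; next base becomes -3; next final value -3. price_opt: scale becomes -4; next count becomes -5; next (!(abs(step) != 4)) evaluates to false; next step becomes 6; next ((base + count) == (count - base)) evaluates to false; next base becomes -3; next final value -3. Both give -3.
Checked all 45 inputs in the declared domain: the outputs agree on every one.
verdict: equivalent


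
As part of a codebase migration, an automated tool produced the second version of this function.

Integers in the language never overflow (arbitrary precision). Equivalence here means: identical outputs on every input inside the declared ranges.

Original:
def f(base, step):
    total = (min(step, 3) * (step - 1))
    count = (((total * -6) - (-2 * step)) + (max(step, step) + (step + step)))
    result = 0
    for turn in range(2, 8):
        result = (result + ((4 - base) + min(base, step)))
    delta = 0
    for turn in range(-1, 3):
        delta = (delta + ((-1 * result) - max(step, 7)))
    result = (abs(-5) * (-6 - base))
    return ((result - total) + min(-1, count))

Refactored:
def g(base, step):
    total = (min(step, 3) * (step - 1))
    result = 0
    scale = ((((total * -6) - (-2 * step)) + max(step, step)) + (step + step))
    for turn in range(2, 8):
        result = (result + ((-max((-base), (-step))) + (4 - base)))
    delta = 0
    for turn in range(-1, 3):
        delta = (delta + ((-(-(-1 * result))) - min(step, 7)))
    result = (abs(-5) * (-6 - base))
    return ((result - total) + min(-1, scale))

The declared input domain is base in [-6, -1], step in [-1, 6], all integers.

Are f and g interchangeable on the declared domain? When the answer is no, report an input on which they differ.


The one real change (`max(step, 7)` became `min(step, 7)`) has no effect anywhere in the declared ranges.
One worked example (base=-1, step=5) — f: total=12, then count=-47, then result=0, then (turn=2), then result=4, then (turn=3), then result=8, then (turn=4), then result=12, then (turn=5), then result=16, then (turn=6), then result=20, then (turn=7), then result=24, then delta=0, then (turn=-1), then delta=-31, then (turn=0), then delta=-62, then (turn=1), then delta=-93, then (turn=2), then delta=-124, then result=-25, then returns -84; g: total=12, then result=0, then scale=-47, then (turn=2), then result=4, then (turn=3), then result=8, then (turn=4), then result=12, then (turn=5), then result=16, then (turn=6), then result=20, then (turn=7), then result=24, then delta=0, then (turn=-1), then delta=-29, then (turn=0), then delta=-58, then (turn=1), then delta=-87, then (turn=2), then delta=-116, then result=-25, then returns -84; agreement on -84.
Sweeping the whole domain (48 inputs) finds no disagreement.
verdict: equivalent


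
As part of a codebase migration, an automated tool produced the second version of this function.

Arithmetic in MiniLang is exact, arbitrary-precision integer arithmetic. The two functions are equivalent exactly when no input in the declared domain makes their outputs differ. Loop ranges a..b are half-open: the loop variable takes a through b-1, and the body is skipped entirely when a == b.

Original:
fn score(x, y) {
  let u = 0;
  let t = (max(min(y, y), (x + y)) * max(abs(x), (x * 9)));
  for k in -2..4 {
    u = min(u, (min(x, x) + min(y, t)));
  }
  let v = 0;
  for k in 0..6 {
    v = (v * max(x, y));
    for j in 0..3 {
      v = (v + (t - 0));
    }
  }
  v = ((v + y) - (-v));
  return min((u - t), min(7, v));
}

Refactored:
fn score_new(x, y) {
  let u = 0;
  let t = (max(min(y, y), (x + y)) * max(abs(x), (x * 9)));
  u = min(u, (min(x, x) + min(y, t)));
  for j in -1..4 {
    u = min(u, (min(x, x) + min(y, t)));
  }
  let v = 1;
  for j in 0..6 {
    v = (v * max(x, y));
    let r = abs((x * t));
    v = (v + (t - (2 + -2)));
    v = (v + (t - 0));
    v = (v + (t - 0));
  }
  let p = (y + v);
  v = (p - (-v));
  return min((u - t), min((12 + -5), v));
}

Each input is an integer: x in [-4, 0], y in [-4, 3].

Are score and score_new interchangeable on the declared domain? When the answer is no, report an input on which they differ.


Take x=-1, y=-4.
score: u=0, then t=-4, then (k=-2), then u=-5, then (k=-1), then u=-5, then (k=0), then u=-5, then (k=1), then u=-5, then (k=2), then u=-5, then (k=3), then u=-5, then v=0, then (k=0), then v=0, then (j=0), then v=-4, then (j=1), then v=-8, then (j=2), then v=-12, then (k=1), then v=12, then (j=0), then v=8, then (j=1), then v=4, then (j=2), then v=0, then (k=2), then v=0, then (j=0), then v=-4, then (j=1), then v=-8, then (j=2), then v=-12, then (k=3), then v=12, then (j=0), then v=8, then (j=1), then v=4, then (j=2), then v=0, then (k=4), then v=0, then (j=0), then v=-4, then (j=1), then v=-8, then (j=2), then v=-12, then (k=5), then v=12, then (j=0), then v=8, then (j=1), then v=4, then (j=2), then v=0, then v=-4, then returns -4
score_new: u=0, then t=-4, then u=-5, then (j=-1), then u=-5, then (j=0), then u=-5, then (j=1), then u=-5, then (j=2), then u=-5, then (j=3), then u=-5, then v=1, then (j=0), then v=-1, then r=4, then v=-5, then v=-9, then v=-13, then (j=1), then v=13, then r=4, then v=9, then v=5, then v=1, then (j=2), then v=-1, then r=4, then v=-5, then v=-9, then v=-13, then (j=3), then v=13, then r=4, then v=9, then v=5, then v=1, then (j=4), then v=-1, then r=4, then v=-5, then v=-9, then v=-13, then (j=5), then v=13, then r=4, then v=9, then v=5, then v=1, then p=-3, then v=-2, then returns -2
-4 against -2: the behavior changed.
verdict: not equivalent; witness: x=-1, y=-4


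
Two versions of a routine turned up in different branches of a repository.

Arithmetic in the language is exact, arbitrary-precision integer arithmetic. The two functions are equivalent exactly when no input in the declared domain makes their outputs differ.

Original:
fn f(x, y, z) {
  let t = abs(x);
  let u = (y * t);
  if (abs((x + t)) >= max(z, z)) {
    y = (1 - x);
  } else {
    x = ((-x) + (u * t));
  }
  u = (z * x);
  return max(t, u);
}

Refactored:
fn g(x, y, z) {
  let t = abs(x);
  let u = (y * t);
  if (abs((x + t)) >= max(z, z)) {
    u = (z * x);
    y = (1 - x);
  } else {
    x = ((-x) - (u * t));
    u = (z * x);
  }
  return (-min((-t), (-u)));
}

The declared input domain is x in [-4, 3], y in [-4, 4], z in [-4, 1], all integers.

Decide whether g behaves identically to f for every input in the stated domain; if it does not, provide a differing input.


Run the pair on x=-4, y=-4, z=1.
f: t = 4; u = -16; (abs((x + t)) >= max(z, z)) -> false; x = -60; u = -60; return 4
g: t = 4; u = -16; (abs((x + t)) >= max(z, z)) -> false; x = 68; u = 68; return 68
4 != 68, so the rewrite changes behavior.
verdict: not equivalent; witness: x=-4, y=-4, z=1


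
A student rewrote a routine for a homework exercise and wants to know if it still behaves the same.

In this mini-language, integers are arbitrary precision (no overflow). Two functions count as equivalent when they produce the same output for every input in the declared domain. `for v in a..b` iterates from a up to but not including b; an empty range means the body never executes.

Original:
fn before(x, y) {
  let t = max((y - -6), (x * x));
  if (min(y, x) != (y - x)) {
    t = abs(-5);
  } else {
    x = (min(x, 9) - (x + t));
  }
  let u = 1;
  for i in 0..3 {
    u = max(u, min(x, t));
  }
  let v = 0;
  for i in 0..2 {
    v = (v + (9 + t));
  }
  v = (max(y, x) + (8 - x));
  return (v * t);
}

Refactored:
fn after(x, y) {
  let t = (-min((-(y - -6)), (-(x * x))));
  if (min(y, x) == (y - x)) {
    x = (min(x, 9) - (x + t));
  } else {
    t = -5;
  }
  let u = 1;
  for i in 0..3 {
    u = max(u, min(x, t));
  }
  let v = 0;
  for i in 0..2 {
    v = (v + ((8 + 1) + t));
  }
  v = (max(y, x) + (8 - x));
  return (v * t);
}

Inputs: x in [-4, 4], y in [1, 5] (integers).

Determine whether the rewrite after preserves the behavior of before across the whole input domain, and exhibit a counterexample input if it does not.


Try x=-4, y=1.
before: t=16, then (min(y, x) != (y - x)) is true, then t=5, then u=1, then (i=0), then u=1, then (i=1), then u=1, then (i=2), then u=1, then v=0, then (i=0), then v=14, then (i=1), then v=28, then v=13, then returns 65
after: t=16, then (min(y, x) == (y - x)) is false, then t=-5, then u=1, then (i=0), then u=1, then (i=1), then u=1, then (i=2), then u=1, then v=0, then (i=0), then v=4, then (i=1), then v=8, then v=13, then returns -65
65 != -65, so the rewrite changes behavior.
verdict: not equivalent; witness: x=-4, y=1


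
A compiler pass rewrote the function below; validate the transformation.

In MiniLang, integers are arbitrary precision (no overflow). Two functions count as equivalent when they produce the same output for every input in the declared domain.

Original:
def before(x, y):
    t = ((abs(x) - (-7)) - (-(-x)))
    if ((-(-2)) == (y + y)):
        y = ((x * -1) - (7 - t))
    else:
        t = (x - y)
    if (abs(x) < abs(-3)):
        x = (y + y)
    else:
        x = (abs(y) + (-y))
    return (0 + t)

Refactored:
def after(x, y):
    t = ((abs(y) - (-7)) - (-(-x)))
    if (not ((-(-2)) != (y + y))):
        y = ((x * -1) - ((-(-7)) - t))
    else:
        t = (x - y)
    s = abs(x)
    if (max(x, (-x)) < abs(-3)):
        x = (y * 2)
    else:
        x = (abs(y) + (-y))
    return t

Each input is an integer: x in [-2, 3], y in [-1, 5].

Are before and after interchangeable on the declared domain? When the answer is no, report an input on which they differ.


Evaluate both at x=-2, y=1.
before: t := 11 | ((-(-2)) == (y + y)): true | y := 6 | (abs(x) < abs(-3)): true | x := 12 | result 11
after: t := 10 | (not ((-(-2)) != (y + y))): true | y := 5 | s := 2 | (max(x, (-x)) < abs(-3)): true | x := 10 | result 10
11 against 10: the behavior changed.
verdict: not equivalent; witness: x=-2, y=1


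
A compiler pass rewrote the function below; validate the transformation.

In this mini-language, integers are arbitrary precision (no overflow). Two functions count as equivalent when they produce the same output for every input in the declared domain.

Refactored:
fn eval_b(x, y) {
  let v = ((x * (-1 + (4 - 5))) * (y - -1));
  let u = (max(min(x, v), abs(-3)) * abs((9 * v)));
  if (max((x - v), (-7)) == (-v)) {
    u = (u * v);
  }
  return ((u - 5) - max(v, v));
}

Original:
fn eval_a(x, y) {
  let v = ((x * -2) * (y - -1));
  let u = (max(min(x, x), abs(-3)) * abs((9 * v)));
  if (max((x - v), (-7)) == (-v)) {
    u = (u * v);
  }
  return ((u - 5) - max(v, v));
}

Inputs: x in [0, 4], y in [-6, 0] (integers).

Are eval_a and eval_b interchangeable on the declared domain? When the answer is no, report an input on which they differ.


Consider the input x=4, y=0.
eval_a: v := -8 | u := 288 | (max((x - v), (-7)) == (-v)): false | result 291
eval_b: v := -8 | u := 216 | (max((x - v), (-7)) == (-v)): false | result 219
291 vs 219 — the two versions disagree here.
verdict: not equivalent; witness: x=4, y=0


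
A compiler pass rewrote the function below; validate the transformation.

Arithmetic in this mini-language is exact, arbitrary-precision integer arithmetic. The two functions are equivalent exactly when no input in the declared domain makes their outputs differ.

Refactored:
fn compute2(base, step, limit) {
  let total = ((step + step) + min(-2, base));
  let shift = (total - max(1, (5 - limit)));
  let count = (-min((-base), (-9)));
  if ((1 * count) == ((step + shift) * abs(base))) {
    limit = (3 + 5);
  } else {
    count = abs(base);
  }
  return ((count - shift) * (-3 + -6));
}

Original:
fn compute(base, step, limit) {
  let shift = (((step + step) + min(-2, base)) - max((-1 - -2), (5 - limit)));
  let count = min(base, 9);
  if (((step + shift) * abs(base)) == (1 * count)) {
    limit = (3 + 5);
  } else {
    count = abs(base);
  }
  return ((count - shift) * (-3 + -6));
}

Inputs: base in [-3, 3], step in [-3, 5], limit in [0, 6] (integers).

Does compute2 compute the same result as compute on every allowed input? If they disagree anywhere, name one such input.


There is a counterexample at base=-3, step=1, limit=4: 9 on one side, -45 on the other.
compute: shift = -2; count = -3; (((step + shift) * abs(base)) == (1 * count)) -> true; limit = 8; return 9
compute2: total = -1; shift = -2; count = 9; ((1 * count) == ((step + shift) * abs(base))) -> false; count = 3; return -45
verdict: not equivalent; witness: base=-3, step=1, limit=4


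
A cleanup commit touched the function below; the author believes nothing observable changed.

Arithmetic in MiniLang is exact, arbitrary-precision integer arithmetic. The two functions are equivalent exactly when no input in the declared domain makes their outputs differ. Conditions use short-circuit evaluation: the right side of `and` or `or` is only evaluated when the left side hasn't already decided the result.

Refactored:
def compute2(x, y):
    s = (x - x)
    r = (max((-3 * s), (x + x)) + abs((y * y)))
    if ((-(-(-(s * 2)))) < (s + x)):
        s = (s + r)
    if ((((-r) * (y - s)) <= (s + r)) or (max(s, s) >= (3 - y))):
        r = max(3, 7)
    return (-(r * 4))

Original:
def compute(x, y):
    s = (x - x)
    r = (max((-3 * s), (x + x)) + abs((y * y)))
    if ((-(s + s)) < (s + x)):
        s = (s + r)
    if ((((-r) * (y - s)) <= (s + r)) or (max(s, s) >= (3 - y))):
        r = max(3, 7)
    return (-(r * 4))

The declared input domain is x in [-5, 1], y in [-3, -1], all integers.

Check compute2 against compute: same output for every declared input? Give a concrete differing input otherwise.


Comparing the listings, the differences include: constant usage differs; arithmetic usage differs.
As a probe, take x=-3, y=-1: compute runs s := 0 | r := 1 | ((-(s + s)) < (s + x)): false | ((((-r) * (y - s)) <= (s + r)) or (max(s, s) >= (3 - y))): true | r := 7 | result -28; compute2 runs s := 0 | r := 1 | ((-(-(-(s * 2)))) < (s + x)): false | ((((-r) * (y - s)) <= (s + r)) or (max(s, s) >= (3 - y))): true | r := 7 | result -28; both end at -28.
Checked all 21 inputs in the declared domain: the outputs agree on every one.
verdict: equivalent


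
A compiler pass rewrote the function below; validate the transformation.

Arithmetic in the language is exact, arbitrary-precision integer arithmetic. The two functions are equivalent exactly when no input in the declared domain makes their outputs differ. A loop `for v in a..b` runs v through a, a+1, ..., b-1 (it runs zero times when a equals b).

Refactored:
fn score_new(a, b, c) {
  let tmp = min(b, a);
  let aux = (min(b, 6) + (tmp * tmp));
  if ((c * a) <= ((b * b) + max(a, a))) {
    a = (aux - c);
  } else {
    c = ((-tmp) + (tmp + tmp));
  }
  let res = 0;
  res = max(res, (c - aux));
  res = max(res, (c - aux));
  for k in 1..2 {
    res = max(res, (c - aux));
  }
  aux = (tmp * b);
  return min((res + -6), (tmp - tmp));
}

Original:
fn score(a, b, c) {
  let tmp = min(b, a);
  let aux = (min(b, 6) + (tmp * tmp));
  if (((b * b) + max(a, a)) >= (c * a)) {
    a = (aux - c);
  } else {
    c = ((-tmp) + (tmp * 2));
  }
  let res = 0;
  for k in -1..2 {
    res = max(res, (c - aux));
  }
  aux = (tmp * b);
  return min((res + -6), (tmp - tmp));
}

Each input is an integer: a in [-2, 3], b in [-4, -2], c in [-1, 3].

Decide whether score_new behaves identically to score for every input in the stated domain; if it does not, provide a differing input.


The two versions differ — the changes include comparison usage differs; also constant usage differs; also statement counts differ; also loop structure differs; also arithmetic usage differs; also min/max/abs usage differs.
Tracing a=-2, b=-3, c=2: score: tmp := -3 | aux := 6 | (((b * b) + max(a, a)) >= (c * a)): true | a := 4 | res := 0 | iter k=-1: | res := 0 | iter k=0: | res := 0 | iter k=1: | res := 0 | aux := 9 | result -6 | score_new: tmp := -3 | aux := 6 | ((c * a) <= ((b * b) + max(a, a))): true | a := 4 | res := 0 | res := 0 | res := 0 | iter k=1: | res := 0 | aux := 9 | result -6 — matching result -6.
Sweeping the whole domain (90 inputs) finds no disagreement.
verdict: equivalent
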